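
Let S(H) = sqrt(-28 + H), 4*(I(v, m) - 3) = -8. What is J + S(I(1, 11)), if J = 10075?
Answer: 10075 + 3*I*sqrt(3) ≈ 10075.0 + 5.1962*I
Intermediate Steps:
I(v, m) = 1 (I(v, m) = 3 + (1/4)*(-8) = 3 - 2 = 1)
J + S(I(1, 11)) = 10075 + sqrt(-28 + 1) = 10075 + sqrt(-27) = 10075 + 3*I*sqrt(3)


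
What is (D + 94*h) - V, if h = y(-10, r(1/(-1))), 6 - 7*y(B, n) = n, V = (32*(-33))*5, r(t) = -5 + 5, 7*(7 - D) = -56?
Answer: 37629/7 ≈ 5375.6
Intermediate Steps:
D = 15 (D = 7 - ⅐*(-56) = 7 + 8 = 15)
r(t) = 0
V = -5280 (V = -1056*5 = -5280)
y(B, n) = 6/7 - n/7
h = 6/7 (h = 6/7 - ⅐*0 = 6/7 + 0 = 6/7 ≈ 0.85714)
(D + 94*h) - V = (15 + 94*(6/7)) - 1*(-5280) = (15 + 564/7) + 5280 = 669/7 + 5280 = 37629/7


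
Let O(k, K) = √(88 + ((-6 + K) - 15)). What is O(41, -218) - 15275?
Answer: -15275 + I*√151 ≈ -15275.0 + 12.288*I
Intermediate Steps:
O(k, K) = √(67 + K) (O(k, K) = √(88 + (-21 + K)) = √(67 + K))
O(41, -218) - 15275 = √(67 - 218) - 15275 = √(-151) - 15275 = I*√151 - 15275 = -15275 + I*√151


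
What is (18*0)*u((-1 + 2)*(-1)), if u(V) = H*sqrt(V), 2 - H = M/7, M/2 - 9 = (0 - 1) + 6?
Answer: 0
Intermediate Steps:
M = 28 (M = 18 + 2*((0 - 1) + 6) = 18 + 2*(-1 + 6) = 18 + 2*5 = 18 + 10 = 28)
H = -2 (H = 2 - 28/7 = 2 - 1*4 = 2 - 4 = -2)
u(V) = -2*sqrt(V)
(18*0)*u((-1 + 2)*(-1)) = (18*0)*(-2*I*sqrt(-1 + 2)) = 0*(-2*I) = 0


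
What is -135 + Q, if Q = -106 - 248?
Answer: -489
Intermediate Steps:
Q = -354
-135 + Q = -135 - 354 = -489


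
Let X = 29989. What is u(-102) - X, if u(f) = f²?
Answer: -19585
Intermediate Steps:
u(-102) - X = (-102)² - 1*29989 = 10404 - 29989 = -19585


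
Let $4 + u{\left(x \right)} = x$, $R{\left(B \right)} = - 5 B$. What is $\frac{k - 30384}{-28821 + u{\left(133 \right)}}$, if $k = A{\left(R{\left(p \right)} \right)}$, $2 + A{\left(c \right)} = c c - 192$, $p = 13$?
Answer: $\frac{26353}{28692} \approx 0.91848$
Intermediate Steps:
$u{\left(x \right)} = -4 + x$
$A{\left(c \right)} = -194 + c^{2}$ ($A{\left(c \right)} = -2 + \left(c c - 192\right) = -2 + \left(c^{2} - 192\right) = -2 + \left(-192 + c^{2}\right) = -194 + c^{2}$)
$k = 4031$ ($k = -194 + \left(\left(-5\right) 13\right)^{2} = -194 + \left(-65\right)^{2} = -194 + 4225 = 4031$)
$\frac{k - 30384}{-28821 + u{\left(133 \right)}} = \frac{4031 - 30384}{-28821 + \left(-4 + 133\right)} = - \frac{26353}{-28821 + 129} = - \frac{26353}{-28692} = \left(-26353\right) \left(- \frac{1}{28692}\right) = \frac{26353}{28692}$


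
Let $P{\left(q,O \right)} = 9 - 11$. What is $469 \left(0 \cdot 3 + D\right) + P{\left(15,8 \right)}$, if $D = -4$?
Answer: $-1878$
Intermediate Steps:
$P{\left(q,O \right)} = -2$
$469 \left(0 \cdot 3 + D\right) + P{\left(15,8 \right)} = 469 \left(0 \cdot 3 - 4\right) - 2 = 469 \left(0 - 4\right) - 2 = 469 \left(-4\right) - 2 = -1876 - 2 = -1878$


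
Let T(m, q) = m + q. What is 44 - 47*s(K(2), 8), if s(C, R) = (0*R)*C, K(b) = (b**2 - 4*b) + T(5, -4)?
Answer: 44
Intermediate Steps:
K(b) = 1 + b**2 - 4*b (K(b) = (b**2 - 4*b) + (5 - 4) = (b**2 - 4*b) + 1 = 1 + b**2 - 4*b)
s(C, R) = 0 (s(C, R) = 0*C = 0)
44 - 47*s(K(2), 8) = 44 - 47*0 = 44 + 0 = 44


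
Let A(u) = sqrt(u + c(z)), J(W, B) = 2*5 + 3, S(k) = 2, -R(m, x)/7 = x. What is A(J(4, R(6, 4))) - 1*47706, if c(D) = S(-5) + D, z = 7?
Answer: -47706 + sqrt(22) ≈ -47701.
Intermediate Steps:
R(m, x) = -7*x
c(D) = 2 + D
J(W, B) = 13 (J(W, B) = 10 + 3 = 13)
A(u) = sqrt(9 + u) (A(u) = sqrt(u + (2 + 7)) = sqrt(u + 9) = sqrt(9 + u))
A(J(4, R(6, 4))) - 1*47706 = sqrt(9 + 13) - 1*47706 = sqrt(22) - 47706 = -47706 + sqrt(22)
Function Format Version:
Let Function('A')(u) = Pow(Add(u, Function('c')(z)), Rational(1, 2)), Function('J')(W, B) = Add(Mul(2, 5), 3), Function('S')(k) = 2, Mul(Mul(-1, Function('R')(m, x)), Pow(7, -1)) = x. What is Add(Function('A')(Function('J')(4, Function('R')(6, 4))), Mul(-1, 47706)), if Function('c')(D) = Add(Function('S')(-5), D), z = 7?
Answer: Add(-47706, Pow(22, Rational(1, 2))) ≈ -47701.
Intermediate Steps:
Function('R')(m, x) = Mul(-7, x)
Function('c')(D) = Add(2, D)
Function('J')(W, B) = 13 (Function('J')(W, B) = Add(10, 3) = 13)
Function('A')(u) = Pow(Add(9, u), Rational(1, 2)) (Function('A')(u) = Pow(Add(u, Add(2, 7)), Rational(1, 2)) = Pow(Add(u, 9), Rational(1, 2)) = Pow(Add(9, u), Rational(1, 2)))
Add(Function('A')(Function('J')(4, Function('R')(6, 4))), Mul(-1, 47706)) = Add(Pow(Add(9, 13), Rational(1, 2)), Mul(-1, 47706)) = Add(Pow(22, Rational(1, 2)), -47706) = Add(-47706, Pow(22, Rational(1, 2)))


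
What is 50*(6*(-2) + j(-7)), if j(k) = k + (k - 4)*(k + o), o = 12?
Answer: -3700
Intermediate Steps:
j(k) = k + (-4 + k)*(12 + k) (j(k) = k + (k - 4)*(k + 12) = k + (-4 + k)*(12 + k))
50*(6*(-2) + j(-7)) = 50*(6*(-2) + (-48 + (-7)² + 9*(-7))) = 50*(-12 + (-48 + 49 - 63)) = 50*(-12 - 62) = 50*(-74) = -3700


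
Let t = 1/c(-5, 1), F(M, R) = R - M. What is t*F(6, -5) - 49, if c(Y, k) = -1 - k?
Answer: -87/2 ≈ -43.500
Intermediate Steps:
t = -1/2 (t = 1/(-1 - 1*1) = 1/(-1 - 1) = 1/(-2) = -1/2 ≈ -0.50000)
t*F(6, -5) - 49 = -(-5 - 1*6)/2 - 49 = -(-5 - 6)/2 - 49 = -1/2*(-11) - 49 = 11/2 - 49 = -87/2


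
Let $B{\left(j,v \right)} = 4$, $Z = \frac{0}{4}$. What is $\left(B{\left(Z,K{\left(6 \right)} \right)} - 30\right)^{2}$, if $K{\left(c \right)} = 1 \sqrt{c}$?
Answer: $676$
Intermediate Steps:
$Z = 0$ ($Z = 0 \cdot \frac{1}{4} = 0$)
$K{\left(c \right)} = \sqrt{c}$
$\left(B{\left(Z,K{\left(6 \right)} \right)} - 30\right)^{2} = \left(4 - 30\right)^{2} = \left(-26\right)^{2} = 676$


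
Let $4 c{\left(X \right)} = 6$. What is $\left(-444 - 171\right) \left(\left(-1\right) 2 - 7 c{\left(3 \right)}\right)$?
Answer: $\frac{15375}{2} \approx 7687.5$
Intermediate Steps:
$c{\left(X \right)} = \frac{3}{2}$ ($c{\left(X \right)} = \frac{1}{4} \cdot 6 = \frac{3}{2}$)
$\left(-444 - 171\right) \left(\left(-1\right) 2 - 7 c{\left(3 \right)}\right) = \left(-444 - 171\right) \left(\left(-1\right) 2 - \frac{21}{2}\right) = - 615 \left(-2 - \frac{21}{2}\right) = \left(-615\right) \left(- \frac{25}{2}\right) = \frac{15375}{2}$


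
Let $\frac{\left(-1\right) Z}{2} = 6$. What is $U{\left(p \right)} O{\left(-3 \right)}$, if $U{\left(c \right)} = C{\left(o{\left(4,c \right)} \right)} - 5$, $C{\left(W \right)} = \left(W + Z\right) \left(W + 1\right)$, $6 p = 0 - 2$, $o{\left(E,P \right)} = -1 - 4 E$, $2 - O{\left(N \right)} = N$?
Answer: $2295$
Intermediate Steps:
$Z = -12$ ($Z = \left(-2\right) 6 = -12$)
$O{\left(N \right)} = 2 - N$
$p = - \frac{1}{3}$ ($p = \frac{0 - 2}{6} = \frac{1}{6} \left(-2\right) = - \frac{1}{3} \approx -0.33333$)
$C{\left(W \right)} = \left(1 + W\right) \left(-12 + W\right)$ ($C{\left(W \right)} = \left(W - 12\right) \left(W + 1\right) = \left(-12 + W\right) \left(1 + W\right) = \left(1 + W\right) \left(-12 + W\right)$)
$U{\left(c \right)} = 459$ ($U{\left(c \right)} = \left(-12 + \left(-1 - 16\right)^{2} - 11 \left(-1 - 16\right)\right) - 5 = \left(-12 + \left(-17\right)^{2} - -187\right) - 5 = \left(-12 + 289 + 187\right) - 5 = 464 - 5 = 459$)
$U{\left(p \right)} O{\left(-3 \right)} = 459 \left(2 - -3\right) = 459 \left(2 + 3\right) = 459 \cdot 5 = 2295$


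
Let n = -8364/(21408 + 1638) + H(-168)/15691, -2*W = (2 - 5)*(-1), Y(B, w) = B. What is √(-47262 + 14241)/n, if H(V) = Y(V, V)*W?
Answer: -180807393*I*√3669/20905322 ≈ -523.88*I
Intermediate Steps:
W = -3/2 (W = -(2 - 5)*(-1)/2 = -(-3)*(-1)/2 = -½*3 = -3/2 ≈ -1.5000)
H(V) = -3*V/2 (H(V) = V*(-3/2) = -3*V/2)
n = -20905322/60269131 (n = -8364/(21408 + 1638) - 3/2*(-168)/15691 = -8364/23046 + 252*(1/15691) = -8364*1/23046 + 252/15691 = -1394/3841 + 252/15691 = -20905322/60269131 ≈ -0.34687)
√(-47262 + 14241)/n = √(-47262 + 14241)/(-20905322/60269131) = √(-33021)*(-60269131/20905322) = (3*I*√3669)*(-60269131/20905322) = -180807393*I*√3669/20905322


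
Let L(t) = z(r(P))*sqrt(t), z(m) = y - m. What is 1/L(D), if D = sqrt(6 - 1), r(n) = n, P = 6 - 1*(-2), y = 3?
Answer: -5**(3/4)/25 ≈ -0.13375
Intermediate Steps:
P = 8 (P = 6 + 2 = 8)
D = sqrt(5) ≈ 2.2361
z(m) = 3 - m
L(t) = -5*sqrt(t) (L(t) = (3 - 1*8)*sqrt(t) = (3 - 8)*sqrt(t) = -5*sqrt(t))
1/L(D) = 1/(-5*5**(1/4)) = -5**(3/4)/25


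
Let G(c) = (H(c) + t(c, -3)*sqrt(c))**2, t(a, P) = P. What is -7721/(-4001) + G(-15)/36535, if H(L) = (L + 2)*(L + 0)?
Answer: 86736925/29235307 - 234*I*sqrt(15)/7307 ≈ 2.9669 - 0.12403*I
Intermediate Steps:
H(L) = L*(2 + L) (H(L) = (2 + L)*L = L*(2 + L))
G(c) = (-3*sqrt(c) + c*(2 + c))**2 (G(c) = (c*(2 + c) - 3*sqrt(c))**2 = (-3*sqrt(c) + c*(2 + c))**2)
-7721/(-4001) + G(-15)/36535 = -7721/(-4001) + (-3*I*sqrt(15) - 15*(2 - 15))**2/36535 = -7721*(-1/4001) + (-3*I*sqrt(15) - 15*(-13))**2*(1/36535) = 7721/4001 + (-3*I*sqrt(15) + 195)**2*(1/36535) = 7721/4001 + (195 - 3*I*sqrt(15))**2*(1/36535) = 7721/4001 + (195 - 3*I*sqrt(15))**2/36535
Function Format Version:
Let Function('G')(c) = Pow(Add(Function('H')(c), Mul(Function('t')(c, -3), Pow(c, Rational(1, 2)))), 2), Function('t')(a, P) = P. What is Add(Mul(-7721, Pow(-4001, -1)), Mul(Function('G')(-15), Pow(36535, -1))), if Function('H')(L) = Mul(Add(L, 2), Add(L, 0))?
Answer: Add(Rational(86736925, 29235307), Mul(Rational(-234, 7307), I, Pow(15, Rational(1, 2)))) ≈ Add(2.9669, Mul(-0.12403, I))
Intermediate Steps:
Function('H')(L) = Mul(L, Add(2, L)) (Function('H')(L) = Mul(Add(2, L), L) = Mul(L, Add(2, L)))
Function('G')(c) = Pow(Add(Mul(-3, Pow(c, Rational(1, 2))), Mul(c, Add(2, c))), 2) (Function('G')(c) = Pow(Add(Mul(c, Add(2, c)), Mul(-3, Pow(c, Rational(1, 2)))), 2) = Pow(Add(Mul(-3, Pow(c, Rational(1, 2))), Mul(c, Add(2, c))), 2))
Add(Mul(-7721, Pow(-4001, -1)), Mul(Function('G')(-15), Pow(36535, -1))) = Add(Mul(-7721, Pow(-4001, -1)), Mul(Pow(Add(Mul(-3, Pow(-15, Rational(1, 2))), Mul(-15, Add(2, -15))), 2), Pow(36535, -1))) = Add(Mul(-7721, Rational(-1, 4001)), Mul(Pow(Add(Mul(-3, Mul(I, Pow(15, Rational(1, 2)))), Mul(-15, -13)), 2), Rational(1, 36535))) = Add(Rational(7721, 4001), Mul(Pow(Add(Mul(-3, I, Pow(15, Rational(1, 2))), 195), 2), Rational(1, 36535))) = Add(Rational(7721, 4001), Mul(Pow(Add(195, Mul(-3, I, Pow(15, Rational(1, 2)))), 2), Rational(1, 36535))) = Add(Rational(7721, 4001), Mul(Rational(1, 36535), Pow(Add(195, Mul(-3, I, Pow(15, Rational(1, 2)))), 2)))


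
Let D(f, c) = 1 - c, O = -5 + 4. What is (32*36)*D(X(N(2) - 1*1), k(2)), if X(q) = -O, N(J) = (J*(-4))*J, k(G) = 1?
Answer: 0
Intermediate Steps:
O = -1
N(J) = -4*J² (N(J) = (-4*J)*J = -4*J²)
X(q) = 1 (X(q) = -1*(-1) = 1)
(32*36)*D(X(N(2) - 1*1), k(2)) = (32*36)*(1 - 1*1) = 1152*(1 - 1) = 1152*0 = 0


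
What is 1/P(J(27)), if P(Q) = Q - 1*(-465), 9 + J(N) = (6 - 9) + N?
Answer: 1/480 ≈ 0.0020833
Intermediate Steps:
J(N) = -12 + N (J(N) = -9 + ((6 - 9) + N) = -9 + (-3 + N) = -12 + N)
P(Q) = 465 + Q (P(Q) = Q + 465 = 465 + Q)
1/P(J(27)) = 1/(465 + (-12 + 27)) = 1/(465 + 15) = 1/480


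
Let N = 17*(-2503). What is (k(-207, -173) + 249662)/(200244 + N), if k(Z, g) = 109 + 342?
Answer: 250113/157693 ≈ 1.5861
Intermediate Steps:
N = -42551
k(Z, g) = 451
(k(-207, -173) + 249662)/(200244 + N) = (451 + 249662)/(200244 - 42551) = 250113/157693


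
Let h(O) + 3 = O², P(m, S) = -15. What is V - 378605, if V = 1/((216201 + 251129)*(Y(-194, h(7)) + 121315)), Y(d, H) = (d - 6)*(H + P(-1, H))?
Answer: -20367696934334749/53796692950 ≈ -3.7861e+5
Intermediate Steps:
h(O) = -3 + O²
Y(d, H) = (-15 + H)*(-6 + d) (Y(d, H) = (d - 6)*(H - 15) = (-6 + d)*(-15 + H) = (-15 + H)*(-6 + d))
V = 1/53796692950 (V = 1/((216201 + 251129)*((90 - 15*(-194) - 6*(-3 + 7²) + (-3 + 7²)*(-194)) + 121315)) = 1/(467330*((90 + 2910 - 6*(-3 + 49) + (-3 + 49)*(-194)) + 121315)) = 1/(467330*((90 + 2910 - 6*46 + 46*(-194)) + 121315)) = 1/(467330*((90 + 2910 - 276 - 8924) + 121315)) = 1/(467330*(-6200 + 121315)) = 1/(467330*115115) = 1/53796692950 ≈ 1.8588e-11)
V - 378605 = 1/53796692950 - 378605 = -20367696934334749/53796692950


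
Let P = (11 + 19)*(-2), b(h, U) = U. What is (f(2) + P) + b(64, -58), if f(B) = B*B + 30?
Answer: -84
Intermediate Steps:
P = -60 (P = 30*(-2) = -60)
f(B) = 30 + B**2 (f(B) = B**2 + 30 = 30 + B**2)
(f(2) + P) + b(64, -58) = ((30 + 2**2) - 60) - 58 = ((30 + 4) - 60) - 58 = (34 - 60) - 58 = -26 - 58 = -84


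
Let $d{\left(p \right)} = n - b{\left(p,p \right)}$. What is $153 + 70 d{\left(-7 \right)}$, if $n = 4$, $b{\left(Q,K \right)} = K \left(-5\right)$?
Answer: $-2017$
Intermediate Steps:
$b{\left(Q,K \right)} = - 5 K$
$d{\left(p \right)} = 4 + 5 p$ ($d{\left(p \right)} = 4 - - 5 p = 4 + 5 p$)
$153 + 70 d{\left(-7 \right)} = 153 + 70 \left(4 + 5 \left(-7\right)\right) = 153 + 70 \left(4 - 35\right) = 153 + 70 \left(-31\right) = 153 - 2170 = -2017$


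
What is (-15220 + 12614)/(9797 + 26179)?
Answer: -1303/17988 ≈ -0.072437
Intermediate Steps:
(-15220 + 12614)/(9797 + 26179) = -2606/35976 = -2606*1/35976 = -1303/17988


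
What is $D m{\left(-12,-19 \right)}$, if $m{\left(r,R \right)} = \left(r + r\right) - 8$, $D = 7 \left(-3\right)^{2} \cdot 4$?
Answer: $-8064$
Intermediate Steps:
$D = 252$ ($D = 7 \cdot 9 \cdot 4 = 63 \cdot 4 = 252$)
$m{\left(r,R \right)} = -8 + 2 r$ ($m{\left(r,R \right)} = 2 r - 8 = -8 + 2 r$)
$D m{\left(-12,-19 \right)} = 252 \left(-8 + 2 \left(-12\right)\right) = 252 \left(-8 - 24\right) = 252 \left(-32\right) = -8064$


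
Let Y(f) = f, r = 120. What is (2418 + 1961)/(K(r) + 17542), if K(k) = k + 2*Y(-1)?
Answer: 4379/17660 ≈ 0.24796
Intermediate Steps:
K(k) = -2 + k (K(k) = k + 2*(-1) = k - 2 = -2 + k)
(2418 + 1961)/(K(r) + 17542) = (2418 + 1961)/((-2 + 120) + 17542) = 4379/(118 + 17542) = 4379/17660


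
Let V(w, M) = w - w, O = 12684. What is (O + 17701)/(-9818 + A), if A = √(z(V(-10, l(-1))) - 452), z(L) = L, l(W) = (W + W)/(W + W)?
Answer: -149159965/48196788 - 30385*I*√113/48196788 ≈ -3.0948 - 0.0067016*I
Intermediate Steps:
l(W) = 1 (l(W) = (2*W)/((2*W)) = (2*W)*(1/(2*W)) = 1)
V(w, M) = 0
A = 2*I*√113 (A = √(0 - 452) = √(-452) = 2*I*√113 ≈ 21.26*I)
(O + 17701)/(-9818 + A) = (12684 + 17701)/(-9818 + 2*I*√113) = 30385/(-9818 + 2*I*√113)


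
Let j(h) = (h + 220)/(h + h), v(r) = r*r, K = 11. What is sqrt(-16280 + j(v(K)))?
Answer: I*sqrt(7878838)/22 ≈ 127.59*I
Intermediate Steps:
v(r) = r**2
j(h) = (220 + h)/(2*h) (j(h) = (220 + h)/((2*h)) = (220 + h)*(1/(2*h)) = (220 + h)/(2*h))
sqrt(-16280 + j(v(K))) = sqrt(-16280 + (220 + 11**2)/(2*(11**2))) = sqrt(-16280 + (1/2)*(220 + 121)/121) = sqrt(-16280 + (1/2)*(1/121)*341) = sqrt(-16280 + 31/22) = sqrt(-358129/22) = I*sqrt(7878838)/22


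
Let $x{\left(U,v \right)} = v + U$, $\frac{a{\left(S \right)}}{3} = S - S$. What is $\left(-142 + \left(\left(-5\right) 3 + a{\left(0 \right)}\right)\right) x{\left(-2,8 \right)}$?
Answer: $-942$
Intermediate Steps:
$a{\left(S \right)} = 0$ ($a{\left(S \right)} = 3 \left(S - S\right) = 3 \cdot 0 = 0$)
$x{\left(U,v \right)} = U + v$
$\left(-142 + \left(\left(-5\right) 3 + a{\left(0 \right)}\right)\right) x{\left(-2,8 \right)} = \left(-142 + \left(\left(-5\right) 3 + 0\right)\right) \left(-2 + 8\right) = \left(-142 + \left(-15 + 0\right)\right) 6 = \left(-142 - 15\right) 6 = \left(-157\right) 6 = -942$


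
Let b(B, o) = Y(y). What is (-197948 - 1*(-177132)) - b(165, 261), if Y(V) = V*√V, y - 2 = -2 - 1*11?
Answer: -20816 + 11*I*√11 ≈ -20816.0 + 36.483*I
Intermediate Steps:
y = -11 (y = 2 + (-2 - 1*11) = 2 + (-2 - 11) = 2 - 13 = -11)
Y(V) = V^(3/2)
b(B, o) = -11*I*√11 (b(B, o) = (-11)^(3/2) = -11*I*√11)
(-197948 - 1*(-177132)) - b(165, 261) = (-197948 - 1*(-177132)) - (-11)*I*√11 = (-197948 + 177132) + 11*I*√11 = -20816 + 11*I*√11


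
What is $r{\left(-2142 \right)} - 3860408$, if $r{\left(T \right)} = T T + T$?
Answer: $725614$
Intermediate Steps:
$r{\left(T \right)} = T + T^{2}$ ($r{\left(T \right)} = T^{2} + T = T + T^{2}$)
$r{\left(-2142 \right)} - 3860408 = - 2142 \left(1 - 2142\right) - 3860408 = \left(-2142\right) \left(-2141\right) - 3860408 = 4586022 - 3860408 = 725614$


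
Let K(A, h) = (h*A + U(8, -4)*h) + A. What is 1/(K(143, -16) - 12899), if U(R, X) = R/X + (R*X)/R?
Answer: -1/14948 ≈ -6.6899e-5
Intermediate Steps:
U(R, X) = X + R/X (U(R, X) = R/X + X = X + R/X)
K(A, h) = A - 6*h + A*h (K(A, h) = (h*A + (-4 + 8/(-4))*h) + A = (A*h + (-4 + 8*(-¼))*h) + A = (A*h + (-4 - 2)*h) + A = (A*h - 6*h) + A = (-6*h + A*h) + A = A - 6*h + A*h)
1/(K(143, -16) - 12899) = 1/((143 - 6*(-16) + 143*(-16)) - 12899) = 1/((143 + 96 - 2288) - 12899) = 1/(-2049 - 12899) = 1/(-14948) = -1/14948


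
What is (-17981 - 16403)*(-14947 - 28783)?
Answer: 1503612320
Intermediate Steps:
(-17981 - 16403)*(-14947 - 28783) = -34384*(-43730) = 1503612320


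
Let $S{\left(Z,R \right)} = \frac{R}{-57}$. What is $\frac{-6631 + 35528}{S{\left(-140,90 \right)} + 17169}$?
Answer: $\frac{549043}{326181} \approx 1.6832$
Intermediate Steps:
$S{\left(Z,R \right)} = - \frac{R}{57}$ ($S{\left(Z,R \right)} = R \left(- \frac{1}{57}\right) = - \frac{R}{57}$)
$\frac{-6631 + 35528}{S{\left(-140,90 \right)} + 17169} = \frac{-6631 + 35528}{\left(- \frac{1}{57}\right) 90 + 17169} = \frac{28897}{- \frac{30}{19} + 17169} = \frac{28897}{\frac{326181}{19}} = 28897 \cdot \frac{19}{326181} = \frac{549043}{326181}$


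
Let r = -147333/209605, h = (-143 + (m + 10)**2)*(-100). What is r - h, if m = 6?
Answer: 2368389167/209605 ≈ 11299.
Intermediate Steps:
h = -11300 (h = (-143 + (6 + 10)**2)*(-100) = (-143 + 16**2)*(-100) = (-143 + 256)*(-100) = 113*(-100) = -11300)
r = -147333/209605 (r = -147333*1/209605 = -147333/209605 ≈ -0.70291)
r - h = -147333/209605 - 1*(-11300) = -147333/209605 + 11300 = 2368389167/209605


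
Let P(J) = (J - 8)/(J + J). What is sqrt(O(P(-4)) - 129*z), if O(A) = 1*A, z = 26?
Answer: 3*I*sqrt(1490)/2 ≈ 57.901*I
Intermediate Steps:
P(J) = (-8 + J)/(2*J) (P(J) = (-8 + J)/((2*J)) = (-8 + J)*(1/(2*J)) = (-8 + J)/(2*J))
O(A) = A
sqrt(O(P(-4)) - 129*z) = sqrt((1/2)*(-8 - 4)/(-4) - 129*26) = sqrt((1/2)*(-1/4)*(-12) - 3354) = sqrt(3/2 - 3354) = sqrt(-6705/2) = 3*I*sqrt(1490)/2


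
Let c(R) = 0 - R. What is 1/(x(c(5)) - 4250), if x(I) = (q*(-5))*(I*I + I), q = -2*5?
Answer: -1/3250 ≈ -0.00030769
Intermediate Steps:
q = -10
c(R) = -R
x(I) = 50*I + 50*I² (x(I) = (-10*(-5))*(I*I + I) = 50*(I² + I) = 50*(I + I²) = 50*I + 50*I²)
1/(x(c(5)) - 4250) = 1/(50*(-1*5)*(1 - 1*5) - 4250) = 1/(50*(-5)*(1 - 5) - 4250) = 1/(50*(-5)*(-4) - 4250) = 1/(1000 - 4250) = 1/(-3250) = -1/3250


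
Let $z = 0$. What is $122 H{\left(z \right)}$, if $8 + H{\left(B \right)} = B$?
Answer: $-976$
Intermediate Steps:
$H{\left(B \right)} = -8 + B$
$122 H{\left(z \right)} = 122 \left(-8 + 0\right) = 122 \left(-8\right) = -976$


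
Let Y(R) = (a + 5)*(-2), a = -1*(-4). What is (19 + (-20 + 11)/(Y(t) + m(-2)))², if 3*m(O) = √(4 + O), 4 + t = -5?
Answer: 1614484217/4245698 + 767124*√2/2122849 ≈ 380.77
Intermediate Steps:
t = -9 (t = -4 - 5 = -9)
m(O) = √(4 + O)/3
a = 4
Y(R) = -18 (Y(R) = (4 + 5)*(-2) = 9*(-2) = -18)
(19 + (-20 + 11)/(Y(t) + m(-2)))² = (19 + (-20 + 11)/(-18 + √(4 - 2)/3))² = (19 - 9/(-18 + √2/3))²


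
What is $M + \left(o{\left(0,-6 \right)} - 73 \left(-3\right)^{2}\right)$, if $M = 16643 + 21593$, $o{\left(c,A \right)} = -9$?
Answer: $37570$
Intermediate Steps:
$M = 38236$
$M + \left(o{\left(0,-6 \right)} - 73 \left(-3\right)^{2}\right) = 38236 - \left(9 + 73 \left(-3\right)^{2}\right) = 38236 - 666 = 37570$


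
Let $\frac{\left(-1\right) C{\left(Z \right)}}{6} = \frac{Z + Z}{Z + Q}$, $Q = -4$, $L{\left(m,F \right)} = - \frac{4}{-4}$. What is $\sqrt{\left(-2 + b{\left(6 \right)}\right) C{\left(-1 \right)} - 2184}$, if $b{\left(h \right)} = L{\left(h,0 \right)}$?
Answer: $\frac{6 i \sqrt{1515}}{5} \approx 46.708 i$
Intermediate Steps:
$L{\left(m,F \right)} = 1$ ($L{\left(m,F \right)} = \left(-4\right) \left(- \frac{1}{4}\right) = 1$)
$b{\left(h \right)} = 1$
$C{\left(Z \right)} = - \frac{12 Z}{-4 + Z}$ ($C{\left(Z \right)} = - 6 \frac{Z + Z}{Z - 4} = - 6 \frac{2 Z}{-4 + Z} = - \frac{12 Z}{-4 + Z}$)
$\sqrt{\left(-2 + b{\left(6 \right)}\right) C{\left(-1 \right)} - 2184} = \sqrt{\left(-2 + 1\right) \left(\left(-12\right) \left(-1\right) \frac{1}{-4 - 1}\right) - 2184} = \sqrt{- \frac{\left(-12\right) \left(-1\right)}{-5} - 2184} = \sqrt{- \frac{\left(-12\right) \left(-1\right) \left(-1\right)}{5} - 2184} = \sqrt{\left(-1\right) \left(- \frac{12}{5}\right) - 2184} = \sqrt{\frac{12}{5} - 2184} = \sqrt{- \frac{10908}{5}} = \frac{6 i \sqrt{1515}}{5}$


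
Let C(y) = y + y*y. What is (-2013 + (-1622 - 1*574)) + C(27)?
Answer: -3453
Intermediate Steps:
C(y) = y + y²
(-2013 + (-1622 - 1*574)) + C(27) = (-2013 + (-1622 - 1*574)) + 27*(1 + 27) = (-2013 + (-1622 - 574)) + 27*28 = (-2013 - 2196) + 756 = -4209 + 756 = -3453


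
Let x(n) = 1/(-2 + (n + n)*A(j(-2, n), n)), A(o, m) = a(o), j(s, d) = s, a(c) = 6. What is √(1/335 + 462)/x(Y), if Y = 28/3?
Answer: 22*√51848285/67 ≈ 2364.4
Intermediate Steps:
A(o, m) = 6
Y = 28/3 (Y = 28*(⅓) = 28/3 ≈ 9.3333)
x(n) = 1/(-2 + 12*n) (x(n) = 1/(-2 + (n + n)*6) = 1/(-2 + (2*n)*6) = 1/(-2 + 12*n))
√(1/335 + 462)/x(Y) = √(1/335 + 462)/((1/(2*(-1 + 6*(28/3))))) = √(1/335 + 462)/((1/(2*(-1 + 56)))) = √(154771/335)/(((½)/55)) = (√51848285/335)/(((½)*(1/55))) = (√51848285/335)/(1/110) = (√51848285/335)*110 = 22*√51848285/67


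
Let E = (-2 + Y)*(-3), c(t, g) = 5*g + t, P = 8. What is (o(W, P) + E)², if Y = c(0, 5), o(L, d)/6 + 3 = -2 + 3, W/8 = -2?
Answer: 6561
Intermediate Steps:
c(t, g) = t + 5*g
W = -16 (W = 8*(-2) = -16)
o(L, d) = -12 (o(L, d) = -18 + 6*(-2 + 3) = -18 + 6*1 = -18 + 6 = -12)
Y = 25 (Y = 0 + 5*5 = 0 + 25 = 25)
E = -69 (E = (-2 + 25)*(-3) = 23*(-3) = -69)
(o(W, P) + E)² = (-12 - 69)² = (-81)² = 6561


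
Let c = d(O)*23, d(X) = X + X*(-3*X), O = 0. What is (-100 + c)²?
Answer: 10000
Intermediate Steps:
d(X) = X - 3*X²
c = 0 (c = (0*(1 - 3*0))*23 = (0*(1 + 0))*23 = (0*1)*23 = 0*23 = 0)
(-100 + c)² = (-100 + 0)² = (-100)² = 10000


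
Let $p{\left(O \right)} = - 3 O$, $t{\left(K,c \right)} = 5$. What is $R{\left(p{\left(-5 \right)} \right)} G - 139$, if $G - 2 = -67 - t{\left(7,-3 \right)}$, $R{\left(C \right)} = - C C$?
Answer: $15611$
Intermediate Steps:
$R{\left(C \right)} = - C^{2}$
$G = -70$ ($G = 2 - 72 = -70$)
$R{\left(p{\left(-5 \right)} \right)} G - 139 = - \left(\left(-3\right) \left(-5\right)\right)^{2} \left(-70\right) - 139 = - 15^{2} \left(-70\right) - 139 = \left(-1\right) 225 \left(-70\right) - 139 = \left(-225\right) \left(-70\right) - 139 = 15750 - 139 = 15611$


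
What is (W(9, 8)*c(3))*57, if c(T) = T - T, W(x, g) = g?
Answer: 0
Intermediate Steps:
c(T) = 0
(W(9, 8)*c(3))*57 = (8*0)*57 = 0*57 = 0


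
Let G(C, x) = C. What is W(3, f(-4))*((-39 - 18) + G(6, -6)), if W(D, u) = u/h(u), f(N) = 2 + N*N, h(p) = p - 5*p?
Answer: 51/4 ≈ 12.750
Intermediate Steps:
h(p) = -4*p
f(N) = 2 + N**2
W(D, u) = -1/4 (W(D, u) = u/((-4*u)) = u*(-1/(4*u)) = -1/4)
W(3, f(-4))*((-39 - 18) + G(6, -6)) = -((-39 - 18) + 6)/4 = -(-57 + 6)/4 = -1/4*(-51) = 51/4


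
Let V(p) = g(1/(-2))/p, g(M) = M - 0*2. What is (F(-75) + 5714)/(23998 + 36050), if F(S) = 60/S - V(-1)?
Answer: 57127/600480 ≈ 0.095136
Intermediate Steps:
g(M) = M (g(M) = M - 1*0 = M + 0 = M)
V(p) = -1/(2*p) (V(p) = (1/(-2))/p = (1*(-½))/p = -1/(2*p))
F(S) = -½ + 60/S (F(S) = 60/S - (-1)/(2*(-1)) = 60/S - (-1)*(-1)/2 = 60/S - 1*½ = 60/S - ½ = -½ + 60/S)
(F(-75) + 5714)/(23998 + 36050) = ((½)*(120 - 1*(-75))/(-75) + 5714)/(23998 + 36050) = ((½)*(-1/75)*(120 + 75) + 5714)/60048 = ((½)*(-1/75)*195 + 5714)*(1/60048) = (-13/10 + 5714)*(1/60048) = (57127/10)*(1/60048) = 57127/600480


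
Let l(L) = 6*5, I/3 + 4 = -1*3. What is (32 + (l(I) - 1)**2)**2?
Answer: 762129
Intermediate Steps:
I = -21 (I = -12 + 3*(-1*3) = -12 + 3*(-3) = -12 - 9 = -21)
l(L) = 30
(32 + (l(I) - 1)**2)**2 = (32 + (30 - 1)**2)**2 = (32 + 29**2)**2 = (32 + 841)**2 = 873**2 = 762129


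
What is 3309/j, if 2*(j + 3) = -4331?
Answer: -6618/4337 ≈ -1.5259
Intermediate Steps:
j = -4337/2 (j = -3 + (½)*(-4331) = -3 - 4331/2 = -4337/2 ≈ -2168.5)
3309/j = 3309/(-4337/2) = 3309*(-2/4337) = -6618/4337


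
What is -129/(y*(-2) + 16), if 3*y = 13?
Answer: -387/22 ≈ -17.591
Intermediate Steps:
y = 13/3 (y = (1/3)*13 = 13/3 ≈ 4.3333)
-129/(y*(-2) + 16) = -129/((13/3)*(-2) + 16) = -129/(-26/3 + 16) = -129/22/3 = -129*3/22 = -387/22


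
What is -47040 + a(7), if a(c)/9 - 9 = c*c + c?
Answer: -46455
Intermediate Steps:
a(c) = 81 + 9*c + 9*c² (a(c) = 81 + 9*(c*c + c) = 81 + 9*(c² + c) = 81 + 9*(c + c²) = 81 + (9*c + 9*c²) = 81 + 9*c + 9*c²)
-47040 + a(7) = -47040 + (81 + 9*7 + 9*7²) = -47040 + (81 + 63 + 9*49) = -47040 + (81 + 63 + 441) = -47040 + 585 = -46455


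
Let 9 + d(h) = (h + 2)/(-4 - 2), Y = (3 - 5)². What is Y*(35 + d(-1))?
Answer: 310/3 ≈ 103.33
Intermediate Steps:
Y = 4 (Y = (-2)² = 4)
d(h) = -28/3 - h/6 (d(h) = -9 + (h + 2)/(-4 - 2) = -9 + (2 + h)/(-6) = -9 + (2 + h)*(-⅙) = -9 + (-⅓ - h/6) = -28/3 - h/6)
Y*(35 + d(-1)) = 4*(35 + (-28/3 - ⅙*(-1))) = 4*(35 + (-28/3 + ⅙)) = 4*(35 - 55/6) = 4*(155/6) = 310/3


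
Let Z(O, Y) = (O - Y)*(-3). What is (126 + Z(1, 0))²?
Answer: 15129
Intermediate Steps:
Z(O, Y) = -3*O + 3*Y
(126 + Z(1, 0))² = (126 + (-3*1 + 3*0))² = (126 + (-3 + 0))² = (126 - 3)² = 123² = 15129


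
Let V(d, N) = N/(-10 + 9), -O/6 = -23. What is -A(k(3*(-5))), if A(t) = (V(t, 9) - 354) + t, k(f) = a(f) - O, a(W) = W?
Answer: 516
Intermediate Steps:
O = 138 (O = -6*(-23) = 138)
k(f) = -138 + f (k(f) = f - 1*138 = f - 138 = -138 + f)
V(d, N) = -N (V(d, N) = N/(-1) = N*(-1) = -N)
A(t) = -363 + t (A(t) = (-1*9 - 354) + t = (-9 - 354) + t = -363 + t)
-A(k(3*(-5))) = -(-363 + (-138 + 3*(-5))) = -(-363 + (-138 - 15)) = -(-363 - 153) = -1*(-516) = 516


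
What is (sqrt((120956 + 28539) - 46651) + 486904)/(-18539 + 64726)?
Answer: 486904/46187 + 2*sqrt(25711)/46187 ≈ 10.549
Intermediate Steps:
(sqrt((120956 + 28539) - 46651) + 486904)/(-18539 + 64726) = (sqrt(149495 - 46651) + 486904)/46187 = (sqrt(102844) + 486904)*(1/46187) = (2*sqrt(25711) + 486904)*(1/46187) = (486904 + 2*sqrt(25711))*(1/46187) = 486904/46187 + 2*sqrt(25711)/46187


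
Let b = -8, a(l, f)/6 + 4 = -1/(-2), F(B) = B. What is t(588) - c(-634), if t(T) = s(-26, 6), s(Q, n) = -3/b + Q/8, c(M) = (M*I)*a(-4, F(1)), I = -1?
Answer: 106489/8 ≈ 13311.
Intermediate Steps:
a(l, f) = -21 (a(l, f) = -24 + 6*(-1/(-2)) = -24 + 6*(-1*(-1/2)) = -24 + 6*(1/2) = -24 + 3 = -21)
c(M) = 21*M (c(M) = (M*(-1))*(-21) = -M*(-21) = 21*M)
s(Q, n) = 3/8 + Q/8 (s(Q, n) = -3/(-8) + Q/8 = -3*(-1/8) + Q*(1/8) = 3/8 + Q/8)
t(T) = -23/8 (t(T) = 3/8 + (1/8)*(-26) = 3/8 - 13/4 = -23/8)
t(588) - c(-634) = -23/8 - 21*(-634) = -23/8 - 1*(-13314) = -23/8 + 13314 = 106489/8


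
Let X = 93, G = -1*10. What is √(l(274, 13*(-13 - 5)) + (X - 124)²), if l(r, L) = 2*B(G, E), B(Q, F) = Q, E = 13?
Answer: √941 ≈ 30.676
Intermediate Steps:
G = -10
l(r, L) = -20 (l(r, L) = 2*(-10) = -20)
√(l(274, 13*(-13 - 5)) + (X - 124)²) = √(-20 + (93 - 124)²) = √(-20 + (-31)²) = √(-20 + 961) = √941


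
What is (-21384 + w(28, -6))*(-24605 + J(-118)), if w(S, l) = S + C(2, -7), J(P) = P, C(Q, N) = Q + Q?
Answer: 527885496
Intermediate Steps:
C(Q, N) = 2*Q
w(S, l) = 4 + S (w(S, l) = S + 2*2 = S + 4 = 4 + S)
(-21384 + w(28, -6))*(-24605 + J(-118)) = (-21384 + (4 + 28))*(-24605 - 118) = (-21384 + 32)*(-24723) = -21352*(-24723) = 527885496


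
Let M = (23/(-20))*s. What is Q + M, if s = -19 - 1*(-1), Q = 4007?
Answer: 40277/10 ≈ 4027.7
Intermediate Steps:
s = -18 (s = -19 + 1 = -18)
M = 207/10 (M = (23/(-20))*(-18) = (23*(-1/20))*(-18) = -23/20*(-18) = 207/10 ≈ 20.700)
Q + M = 4007 + 207/10 = 40277/10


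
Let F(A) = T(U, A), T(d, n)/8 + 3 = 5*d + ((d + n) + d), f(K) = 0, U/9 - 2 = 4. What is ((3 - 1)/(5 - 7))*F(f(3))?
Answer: -3000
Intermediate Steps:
U = 54 (U = 18 + 9*4 = 18 + 36 = 54)
T(d, n) = -24 + 8*n + 56*d (T(d, n) = -24 + 8*(5*d + ((d + n) + d)) = -24 + 8*(5*d + (n + 2*d)) = -24 + 8*(n + 7*d) = -24 + (8*n + 56*d) = -24 + 8*n + 56*d)
F(A) = 3000 + 8*A (F(A) = -24 + 8*A + 56*54 = -24 + 8*A + 3024 = 3000 + 8*A)
((3 - 1)/(5 - 7))*F(f(3)) = ((3 - 1)/(5 - 7))*(3000 + 8*0) = (2/(-2))*(3000 + 0) = (2*(-½))*3000 = -1*3000 = -3000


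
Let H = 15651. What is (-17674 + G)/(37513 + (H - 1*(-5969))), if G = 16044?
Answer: -1630/59133 ≈ -0.027565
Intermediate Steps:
(-17674 + G)/(37513 + (H - 1*(-5969))) = (-17674 + 16044)/(37513 + (15651 - 1*(-5969))) = -1630/(37513 + (15651 + 5969)) = -1630/(37513 + 21620) = -1630/59133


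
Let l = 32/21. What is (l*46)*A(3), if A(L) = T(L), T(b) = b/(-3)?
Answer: -1472/21 ≈ -70.095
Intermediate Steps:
T(b) = -b/3 (T(b) = b*(-⅓) = -b/3)
l = 32/21 (l = 32*(1/21) = 32/21 ≈ 1.5238)
A(L) = -L/3
(l*46)*A(3) = ((32/21)*46)*(-⅓*3) = (1472/21)*(-1) = -1472/21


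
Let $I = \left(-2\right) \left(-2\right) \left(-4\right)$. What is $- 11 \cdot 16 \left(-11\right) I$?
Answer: $-30976$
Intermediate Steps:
$I = -16$ ($I = 4 \left(-4\right) = -16$)
$- 11 \cdot 16 \left(-11\right) I = - 11 \cdot 16 \left(-11\right) \left(-16\right) = - 11 \left(\left(-176\right) \left(-16\right)\right) = \left(-11\right) 2816 = -30976$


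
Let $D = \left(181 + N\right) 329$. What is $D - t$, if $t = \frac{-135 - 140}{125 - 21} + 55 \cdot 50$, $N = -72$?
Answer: $\frac{3443819}{104} \approx 33114.0$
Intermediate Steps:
$t = \frac{285725}{104}$ ($t = - \frac{275}{104} + 2750 = \frac{285725}{104} \approx 2747.4$)
$D = 35861$ ($D = \left(181 - 72\right) 329 = 109 \cdot 329 = 35861$)
$D - t = 35861 - \frac{285725}{104} = \frac{3443819}{104}$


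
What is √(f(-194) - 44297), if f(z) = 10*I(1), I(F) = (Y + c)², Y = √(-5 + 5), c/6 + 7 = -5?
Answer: √7543 ≈ 86.850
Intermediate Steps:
c = -72 (c = -42 + 6*(-5) = -42 - 30 = -72)
Y = 0 (Y = √0 = 0)
I(F) = 5184 (I(F) = (0 - 72)² = (-72)² = 5184)
f(z) = 51840 (f(z) = 10*5184 = 51840)
√(f(-194) - 44297) = √(51840 - 44297) = √7543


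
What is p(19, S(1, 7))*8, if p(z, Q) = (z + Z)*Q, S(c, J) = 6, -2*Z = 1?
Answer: 888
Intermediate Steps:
Z = -½ (Z = -½*1 = -½ ≈ -0.50000)
p(z, Q) = Q*(-½ + z) (p(z, Q) = (z - ½)*Q = (-½ + z)*Q = Q*(-½ + z))
p(19, S(1, 7))*8 = (6*(-½ + 19))*8 = (6*(37/2))*8 = 111*8 = 888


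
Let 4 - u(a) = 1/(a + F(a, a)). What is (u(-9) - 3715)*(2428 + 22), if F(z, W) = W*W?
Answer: -327311425/36 ≈ -9.0920e+6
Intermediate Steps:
F(z, W) = W**2
u(a) = 4 - 1/(a + a**2)
(u(-9) - 3715)*(2428 + 22) = ((-1 + 4*(-9) + 4*(-9)**2)/((-9)*(1 - 9)) - 3715)*(2428 + 22) = (-1/9*(-1 - 36 + 4*81)/(-8) - 3715)*2450 = (-1/9*(-1/8)*(-1 - 36 + 324) - 3715)*2450 = (-1/9*(-1/8)*287 - 3715)*2450 = (287/72 - 3715)*2450 = -267193/72*2450 = -327311425/36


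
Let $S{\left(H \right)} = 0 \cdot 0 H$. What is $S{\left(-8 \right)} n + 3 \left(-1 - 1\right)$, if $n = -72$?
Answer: $-6$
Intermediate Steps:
$S{\left(H \right)} = 0$ ($S{\left(H \right)} = 0 \cdot 0 = 0$)
$S{\left(-8 \right)} n + 3 \left(-1 - 1\right) = 0 \left(-72\right) + 3 \left(-1 - 1\right) = 0 + 3 \left(-2\right) = 0 - 6 = -6$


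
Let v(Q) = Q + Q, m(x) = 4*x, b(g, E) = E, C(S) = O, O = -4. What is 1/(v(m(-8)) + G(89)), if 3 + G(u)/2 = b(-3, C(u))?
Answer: -1/78 ≈ -0.012821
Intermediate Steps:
C(S) = -4
G(u) = -14 (G(u) = -6 + 2*(-4) = -6 - 8 = -14)
v(Q) = 2*Q
1/(v(m(-8)) + G(89)) = 1/(2*(4*(-8)) - 14) = 1/(2*(-32) - 14) = 1/(-64 - 14) = 1/(-78) = -1/78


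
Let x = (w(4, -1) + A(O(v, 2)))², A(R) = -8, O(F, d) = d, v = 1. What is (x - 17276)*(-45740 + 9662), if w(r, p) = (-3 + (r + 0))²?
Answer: 621515706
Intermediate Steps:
w(r, p) = (-3 + r)²
x = 49 (x = ((-3 + 4)² - 8)² = (1² - 8)² = (1 - 8)² = (-7)² = 49)
(x - 17276)*(-45740 + 9662) = (49 - 17276)*(-45740 + 9662) = -17227*(-36078) = 621515706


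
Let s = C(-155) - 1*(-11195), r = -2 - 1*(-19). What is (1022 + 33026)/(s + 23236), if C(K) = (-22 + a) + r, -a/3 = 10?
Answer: 8512/8599 ≈ 0.98988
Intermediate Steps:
a = -30 (a = -3*10 = -30)
r = 17 (r = -2 + 19 = 17)
C(K) = -35 (C(K) = (-22 - 30) + 17 = -52 + 17 = -35)
s = 11160 (s = -35 - 1*(-11195) = -35 + 11195 = 11160)
(1022 + 33026)/(s + 23236) = (1022 + 33026)/(11160 + 23236) = 34048/34396 = 34048*(1/34396) = 8512/8599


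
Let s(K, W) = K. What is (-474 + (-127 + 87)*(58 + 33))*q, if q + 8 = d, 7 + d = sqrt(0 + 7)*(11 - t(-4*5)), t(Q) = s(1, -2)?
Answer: 61710 - 41140*sqrt(7) ≈ -47136.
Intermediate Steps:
t(Q) = 1
d = -7 + 10*sqrt(7) (d = -7 + sqrt(0 + 7)*(11 - 1*1) = -7 + sqrt(7)*(11 - 1) = -7 + sqrt(7)*10 = -7 + 10*sqrt(7) ≈ 19.458)
q = -15 + 10*sqrt(7) (q = -8 + (-7 + 10*sqrt(7)) = -15 + 10*sqrt(7) ≈ 11.458)
(-474 + (-127 + 87)*(58 + 33))*q = (-474 + (-127 + 87)*(58 + 33))*(-15 + 10*sqrt(7)) = (-474 - 40*91)*(-15 + 10*sqrt(7)) = (-474 - 3640)*(-15 + 10*sqrt(7)) = -4114*(-15 + 10*sqrt(7)) = 61710 - 41140*sqrt(7)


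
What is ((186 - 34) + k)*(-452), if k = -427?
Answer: 124300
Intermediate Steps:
((186 - 34) + k)*(-452) = ((186 - 34) - 427)*(-452) = (152 - 427)*(-452) = -275*(-452) = 124300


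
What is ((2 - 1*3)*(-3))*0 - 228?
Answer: -228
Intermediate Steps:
((2 - 1*3)*(-3))*0 - 228 = ((2 - 3)*(-3))*0 - 228 = -1*(-3)*0 - 228 = 3*0 - 228 = 0 - 228 = -228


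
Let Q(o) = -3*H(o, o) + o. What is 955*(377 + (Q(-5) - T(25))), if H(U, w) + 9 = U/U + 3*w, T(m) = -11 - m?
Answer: 455535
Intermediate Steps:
H(U, w) = -8 + 3*w (H(U, w) = -9 + (U/U + 3*w) = -9 + (1 + 3*w) = -8 + 3*w)
Q(o) = 24 - 8*o (Q(o) = -3*(-8 + 3*o) + o = (24 - 9*o) + o = 24 - 8*o)
955*(377 + (Q(-5) - T(25))) = 955*(377 + ((24 - 8*(-5)) - (-11 - 1*25))) = 955*(377 + ((24 + 40) - (-11 - 25))) = 955*(377 + (64 - 1*(-36))) = 955*(377 + (64 + 36)) = 955*(377 + 100) = 955*477 = 455535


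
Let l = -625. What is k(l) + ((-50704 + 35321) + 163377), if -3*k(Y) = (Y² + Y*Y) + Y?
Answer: -336643/3 ≈ -1.1221e+5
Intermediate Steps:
k(Y) = -2*Y²/3 - Y/3 (k(Y) = -((Y² + Y*Y) + Y)/3 = -((Y² + Y²) + Y)/3 = -(2*Y² + Y)/3 = -(Y + 2*Y²)/3 = -2*Y²/3 - Y/3)
k(l) + ((-50704 + 35321) + 163377) = -⅓*(-625)*(1 + 2*(-625)) + ((-50704 + 35321) + 163377) = -⅓*(-625)*(1 - 1250) + (-15383 + 163377) = -⅓*(-625)*(-1249) + 147994 = -780625/3 + 147994 = -336643/3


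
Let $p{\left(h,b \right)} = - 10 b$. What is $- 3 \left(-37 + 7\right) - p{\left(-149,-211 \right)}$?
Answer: $-2020$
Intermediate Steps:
$- 3 \left(-37 + 7\right) - p{\left(-149,-211 \right)} = - 3 \left(-37 + 7\right) - \left(-10\right) \left(-211\right) = \left(-3\right) \left(-30\right) - 2110 = 90 - 2110 = -2020$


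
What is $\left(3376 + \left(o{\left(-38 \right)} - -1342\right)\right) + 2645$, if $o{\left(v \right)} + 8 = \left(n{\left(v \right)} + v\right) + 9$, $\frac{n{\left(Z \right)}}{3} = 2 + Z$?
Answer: $7218$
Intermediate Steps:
$n{\left(Z \right)} = 6 + 3 Z$ ($n{\left(Z \right)} = 3 \left(2 + Z\right) = 6 + 3 Z$)
$o{\left(v \right)} = 7 + 4 v$ ($o{\left(v \right)} = -8 + \left(\left(\left(6 + 3 v\right) + v\right) + 9\right) = -8 + \left(\left(6 + 4 v\right) + 9\right) = -8 + \left(15 + 4 v\right) = 7 + 4 v$)
$\left(3376 + \left(o{\left(-38 \right)} - -1342\right)\right) + 2645 = \left(3376 + \left(\left(7 + 4 \left(-38\right)\right) - -1342\right)\right) + 2645 = \left(3376 + \left(\left(7 - 152\right) + 1342\right)\right) + 2645 = \left(3376 + \left(-145 + 1342\right)\right) + 2645 = \left(3376 + 1197\right) + 2645 = 4573 + 2645 = 7218$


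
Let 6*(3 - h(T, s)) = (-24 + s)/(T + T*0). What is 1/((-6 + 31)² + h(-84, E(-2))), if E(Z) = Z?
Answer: 252/158243 ≈ 0.0015925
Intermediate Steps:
h(T, s) = 3 - (-24 + s)/(6*T) (h(T, s) = 3 - (-24 + s)/(6*(T + T*0)) = 3 - (-24 + s)/(6*(T + 0)) = 3 - (-24 + s)/(6*T))
1/((-6 + 31)² + h(-84, E(-2))) = 1/((-6 + 31)² + (⅙)*(24 - 1*(-2) + 18*(-84))/(-84)) = 1/(25² + (⅙)*(-1/84)*(24 + 2 - 1512)) = 1/(625 + (⅙)*(-1/84)*(-1486)) = 1/(625 + 743/252) = 1/(158243/252) = 252/158243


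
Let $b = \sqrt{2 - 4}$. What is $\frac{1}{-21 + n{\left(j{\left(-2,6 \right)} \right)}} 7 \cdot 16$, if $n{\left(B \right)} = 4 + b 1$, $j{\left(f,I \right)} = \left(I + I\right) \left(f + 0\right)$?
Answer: $- \frac{1904}{291} - \frac{112 i \sqrt{2}}{291} \approx -6.543 - 0.5443 i$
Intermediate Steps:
$j{\left(f,I \right)} = 2 I f$
$b = i \sqrt{2}$ ($b = \sqrt{-2} = i \sqrt{2} \approx 1.4142 i$)
$n{\left(B \right)} = 4 + i \sqrt{2}$ ($n{\left(B \right)} = 4 + i \sqrt{2} \cdot 1 = 4 + i \sqrt{2}$)
$\frac{1}{-21 + n{\left(j{\left(-2,6 \right)} \right)}} 7 \cdot 16 = \frac{1}{-21 + \left(4 + i \sqrt{2}\right)} 7 \cdot 16 = \frac{1}{-17 + i \sqrt{2}} \cdot 7 \cdot 16 = \frac{7}{-17 + i \sqrt{2}} \cdot 16 = \frac{112}{-17 + i \sqrt{2}}$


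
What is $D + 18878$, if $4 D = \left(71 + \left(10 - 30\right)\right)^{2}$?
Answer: $\frac{78113}{4} \approx 19528.0$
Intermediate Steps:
$D = \frac{2601}{4}$ ($D = \frac{\left(71 + \left(10 - 30\right)\right)^{2}}{4} = \frac{\left(71 - 20\right)^{2}}{4} = \frac{51^{2}}{4} = \frac{1}{4} \cdot 2601 = \frac{2601}{4} \approx 650.25$)
$D + 18878 = \frac{2601}{4} + 18878 = \frac{78113}{4}$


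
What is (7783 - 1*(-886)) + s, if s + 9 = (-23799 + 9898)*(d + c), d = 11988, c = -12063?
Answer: 1051235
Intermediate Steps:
s = 1042566 (s = -9 + (-23799 + 9898)*(11988 - 12063) = -9 - 13901*(-75) = -9 + 1042575 = 1042566)
(7783 - 1*(-886)) + s = (7783 - 1*(-886)) + 1042566 = (7783 + 886) + 1042566 = 8669 + 1042566 = 1051235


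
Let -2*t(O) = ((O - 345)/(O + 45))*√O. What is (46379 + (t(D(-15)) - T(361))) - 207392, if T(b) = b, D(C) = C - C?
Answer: -161374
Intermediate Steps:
D(C) = 0
t(O) = -√O*(-345 + O)/(2*(45 + O)) (t(O) = -(O - 345)/(O + 45)*√O/2 = -(-345 + O)/(45 + O)*√O/2 = -√O*(-345 + O)/(2*(45 + O)))
(46379 + (t(D(-15)) - T(361))) - 207392 = (46379 + (√0*(345 - 1*0)/(2*(45 + 0)) - 1*361)) - 207392 = (46379 + ((½)*0*(345 + 0)/45 - 361)) - 207392 = (46379 + ((½)*0*(1/45)*345 - 361)) - 207392 = (46379 + (0 - 361)) - 207392 = (46379 - 361) - 207392 = 46018 - 207392 = -161374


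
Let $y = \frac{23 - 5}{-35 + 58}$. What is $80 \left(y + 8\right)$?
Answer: $\frac{16160}{23} \approx 702.61$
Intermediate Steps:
$y = \frac{18}{23} \approx 0.78261$
$80 \left(y + 8\right) = 80 \left(\frac{18}{23} + 8\right) = 80 \cdot \frac{202}{23} = \frac{16160}{23}$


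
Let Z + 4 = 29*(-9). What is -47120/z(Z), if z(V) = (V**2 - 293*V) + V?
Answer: -9424/29521 ≈ -0.31923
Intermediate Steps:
Z = -265 (Z = -4 + 29*(-9) = -4 - 261 = -265)
z(V) = V**2 - 292*V
-47120/z(Z) = -47120*(-1/(265*(-292 - 265))) = -47120/((-265*(-557))) = -47120/147605 = -47120*1/147605 = -9424/29521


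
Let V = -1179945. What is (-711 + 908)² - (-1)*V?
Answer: -1141136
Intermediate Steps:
(-711 + 908)² - (-1)*V = (-711 + 908)² - (-1)*(-1179945) = 197² - 1*1179945 = 38809 - 1179945 = -1141136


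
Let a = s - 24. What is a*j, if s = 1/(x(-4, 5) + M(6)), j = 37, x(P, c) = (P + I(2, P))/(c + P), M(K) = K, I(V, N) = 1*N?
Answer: -1813/2 ≈ -906.50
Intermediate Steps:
I(V, N) = N
x(P, c) = 2*P/(P + c) (x(P, c) = (P + P)/(c + P) = (2*P)/(P + c) = 2*P/(P + c))
s = -½ (s = 1/(2*(-4)/(-4 + 5) + 6) = 1/(2*(-4)/1 + 6) = 1/(2*(-4)*1 + 6) = 1/(-8 + 6) = 1/(-2) = -½ ≈ -0.50000)
a = -49/2 (a = -½ - 24 = -49/2 ≈ -24.500)
a*j = -49/2*37 = -1813/2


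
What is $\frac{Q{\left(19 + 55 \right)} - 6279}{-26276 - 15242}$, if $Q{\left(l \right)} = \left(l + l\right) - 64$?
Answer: $\frac{6195}{41518} \approx 0.14921$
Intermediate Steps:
$Q{\left(l \right)} = -64 + 2 l$ ($Q{\left(l \right)} = 2 l - 64 = -64 + 2 l$)
$\frac{Q{\left(19 + 55 \right)} - 6279}{-26276 - 15242} = \frac{\left(-64 + 2 \left(19 + 55\right)\right) - 6279}{-26276 - 15242} = \frac{\left(-64 + 2 \cdot 74\right) - 6279}{-41518} = \left(\left(-64 + 148\right) - 6279\right) \left(- \frac{1}{41518}\right) = \left(84 - 6279\right) \left(- \frac{1}{41518}\right) = \left(-6195\right) \left(- \frac{1}{41518}\right) = \frac{6195}{41518}$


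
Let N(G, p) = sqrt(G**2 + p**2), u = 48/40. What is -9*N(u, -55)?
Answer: -9*sqrt(75661)/5 ≈ -495.12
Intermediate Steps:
u = 6/5 (u = 48*(1/40) = 6/5 ≈ 1.2000)
-9*N(u, -55) = -9*sqrt((6/5)**2 + (-55)**2) = -9*sqrt(36/25 + 3025) = -9*sqrt(75661)/5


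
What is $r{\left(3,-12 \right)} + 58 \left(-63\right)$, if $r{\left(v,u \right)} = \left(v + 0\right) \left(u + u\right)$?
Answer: $-3726$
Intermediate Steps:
$r{\left(v,u \right)} = 2 u v$ ($r{\left(v,u \right)} = v 2 u = 2 u v$)
$r{\left(3,-12 \right)} + 58 \left(-63\right) = 2 \left(-12\right) 3 + 58 \left(-63\right) = -72 - 3654 = -3726$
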